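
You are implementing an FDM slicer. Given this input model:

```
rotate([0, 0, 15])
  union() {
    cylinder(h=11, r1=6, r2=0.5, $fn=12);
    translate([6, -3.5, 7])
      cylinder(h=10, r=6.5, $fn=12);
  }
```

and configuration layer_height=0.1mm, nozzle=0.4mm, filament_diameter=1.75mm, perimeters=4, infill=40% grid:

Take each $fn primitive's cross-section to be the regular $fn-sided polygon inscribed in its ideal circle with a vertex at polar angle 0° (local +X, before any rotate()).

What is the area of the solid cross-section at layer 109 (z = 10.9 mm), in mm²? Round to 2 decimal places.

At z = 10.9 mm: the cone (r1=6→r2=0.5) has section circumradius 0.550 here — a regular 12-gon (area = (12/2)·0.550²·sin(360°/12) = 0.91 mm²); the r=6.5 cylinder at (6, -3.5) gives a regular 12-gon of circumradius 6.5 (constant along its height) (area = (12/2)·6.500²·sin(360°/12) = 126.75 mm²); Combining (union): the regions partially overlap — summed areas 127.66 mm² minus the doubly-counted overlap 0.02 mm² gives 127.64 mm² — area = 127.64 mm²; (whole slice rotated 15° about Z — lengths, areas and connectivity unchanged). Overall, the cross-section is a single solid region. Net area = 127.64 mm².

127.64 mm²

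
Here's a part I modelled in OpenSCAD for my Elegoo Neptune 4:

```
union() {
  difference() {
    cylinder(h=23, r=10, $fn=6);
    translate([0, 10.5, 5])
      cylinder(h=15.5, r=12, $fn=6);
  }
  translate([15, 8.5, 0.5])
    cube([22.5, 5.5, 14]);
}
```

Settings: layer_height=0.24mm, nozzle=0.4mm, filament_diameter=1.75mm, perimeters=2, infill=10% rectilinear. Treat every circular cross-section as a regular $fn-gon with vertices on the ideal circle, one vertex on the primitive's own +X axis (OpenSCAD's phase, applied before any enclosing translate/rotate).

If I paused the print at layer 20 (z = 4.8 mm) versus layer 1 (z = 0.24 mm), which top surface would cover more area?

Layer 20 (z = 4.8): the r=10 cylinder contributes a regular 6-gon of circumradius 10 (area = (6/2)·10.000²·sin(360°/6) = 259.81 mm²); the cylinder at (0, 10.5) does not reach this height (z outside [5, 20.5]); Subtracting the remaining from the first: none of the subtracted shapes is present at this height, so the r=10 cylinder is unchanged — area = 259.81 mm²; the cube at (15, 8.5) (footprint 22.5×5.5) is included at this height (area 123.75 mm²); Merging all regions: the 2 present regions are separate (no shared area or edge), so areas and boundary lengths simply add and each stays a separate island — area = 383.56 mm². So its area = 383.56 mm². Layer 1 (z = 0.24): the cylinder: section is a regular 6-gon, circumradius r=10 (area = (6/2)·10.000²·sin(360°/6) = 259.81 mm²); the cylinder at (0, 10.5) is absent (z outside [5, 20.5]); Subtracting the remaining from the first: none of the subtracted shapes is present at this height, so the r=10 cylinder is unchanged — area = 259.81 mm²; the cube at (15, 8.5) is absent (z outside [0.5, 14.5]); Combining (union): only that combined region is present, so the union is just that shape — area = 259.81 mm². So its area = 259.81 mm². Layer 20 is larger (383.56 vs 259.81 mm²).

layer 20 (z = 4.8 mm)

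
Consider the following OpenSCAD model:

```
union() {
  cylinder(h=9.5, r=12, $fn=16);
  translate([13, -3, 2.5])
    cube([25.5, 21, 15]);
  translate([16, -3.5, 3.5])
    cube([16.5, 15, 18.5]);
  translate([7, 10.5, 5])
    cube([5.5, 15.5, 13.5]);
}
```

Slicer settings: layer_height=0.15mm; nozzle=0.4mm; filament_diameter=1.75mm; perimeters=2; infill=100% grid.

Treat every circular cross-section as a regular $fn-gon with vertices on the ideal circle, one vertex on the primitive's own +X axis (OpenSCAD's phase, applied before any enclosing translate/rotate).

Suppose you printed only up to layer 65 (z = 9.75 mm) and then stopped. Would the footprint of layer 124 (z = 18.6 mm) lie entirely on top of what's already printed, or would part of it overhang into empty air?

entirely on top

Compare the two slices. At z = 9.75: the cylinder is not intersected at this z (z outside [0, 9.5]); the cube at (13, -3) is present — its section is the full 25.5×21 rectangle (area 535.50 mm²); the cube at (16, -3.5) (footprint 16.5×15) is included at this height (area 247.50 mm²); the 5.5×15.5 cube at (7, 10.5) contributes its full rectangle (area 85.25 mm²); Taking the union: the regions partially overlap — summed areas 868.25 mm² minus the doubly-counted overlap 239.25 mm² gives 629.00 mm² — area = 629.00 mm². At z = 18.6: the cylinder does not reach this height (z outside [0, 9.5]); the cube at (13, -3) does not reach this height (z outside [2.5, 17.5]); the 16.5×15 cube at (16, -3.5) contributes its full rectangle (area 247.50 mm²); the cube at (7, 10.5) is not intersected at this z (z outside [5, 18.5]); Combining (union): only the 16.5×15 cube at (16, -3.5) is present, so the union is just that shape — area = 247.50 mm². Checking containment: the cross-section at z = 18.6 is a subset of the cross-section at z = 9.75.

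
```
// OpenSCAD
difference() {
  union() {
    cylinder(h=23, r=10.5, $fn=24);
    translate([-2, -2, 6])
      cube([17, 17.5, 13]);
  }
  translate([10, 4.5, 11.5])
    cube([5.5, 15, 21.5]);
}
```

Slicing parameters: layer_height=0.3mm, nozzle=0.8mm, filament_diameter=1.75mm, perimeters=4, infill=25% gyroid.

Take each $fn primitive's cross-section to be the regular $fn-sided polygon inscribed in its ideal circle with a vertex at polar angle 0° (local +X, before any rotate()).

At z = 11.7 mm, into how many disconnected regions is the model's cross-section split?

At z = 11.7 mm: the r=10.5 cylinder contributes a regular 24-gon of circumradius 10.5; the cube at (-2, -2) (footprint 17×17.5) is included at this height; Taking the union: the regions partially overlap (shared area 131.08 mm²), so overlapping operands fuse into one piece — 1 connected region; the cube at (10, 4.5) (footprint 5.5×15) is included at this height; Taking the first minus the rest: starting from the result so far, the 5.5×15 cube at (10, 4.5) partially overlaps it — only the 55.00 mm² overlap (of its 82.50 mm²) is removed, clipping the outline — 1 connected region. The result has 1 disconnected region.

1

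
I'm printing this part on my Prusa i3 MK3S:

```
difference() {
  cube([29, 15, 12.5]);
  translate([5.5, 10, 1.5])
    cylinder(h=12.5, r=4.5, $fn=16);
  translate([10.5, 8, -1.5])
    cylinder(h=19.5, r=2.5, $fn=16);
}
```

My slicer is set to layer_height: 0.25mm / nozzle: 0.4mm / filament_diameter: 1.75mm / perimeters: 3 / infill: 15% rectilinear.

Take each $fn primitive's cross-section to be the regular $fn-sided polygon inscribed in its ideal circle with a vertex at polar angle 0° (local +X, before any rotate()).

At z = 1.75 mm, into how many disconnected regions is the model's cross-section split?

At z = 1.75 mm: the cube (footprint 29×15) is included at this height; the r=4.5 cylinder at (5.5, 10) gives a regular 16-gon of circumradius 4.5 (constant along its height); the r=2.5 cylinder at (10.5, 8) gives a regular 16-gon of circumradius 2.5 (constant along its height); Subtracting the remaining from the first: starting from the 29×15 cube, the r=4.5 cylinder at (5.5, 10) lies wholly inside it (removes its full 61.99 mm² and its 28.09 mm outline becomes a hole wall); the r=2.5 cylinder at (10.5, 8) partially overlaps it — only the 14.86 mm² overlap (of its 19.13 mm²) is removed, clipping the outline — 1 connected region with 1 hole. The result has 1 disconnected region.

1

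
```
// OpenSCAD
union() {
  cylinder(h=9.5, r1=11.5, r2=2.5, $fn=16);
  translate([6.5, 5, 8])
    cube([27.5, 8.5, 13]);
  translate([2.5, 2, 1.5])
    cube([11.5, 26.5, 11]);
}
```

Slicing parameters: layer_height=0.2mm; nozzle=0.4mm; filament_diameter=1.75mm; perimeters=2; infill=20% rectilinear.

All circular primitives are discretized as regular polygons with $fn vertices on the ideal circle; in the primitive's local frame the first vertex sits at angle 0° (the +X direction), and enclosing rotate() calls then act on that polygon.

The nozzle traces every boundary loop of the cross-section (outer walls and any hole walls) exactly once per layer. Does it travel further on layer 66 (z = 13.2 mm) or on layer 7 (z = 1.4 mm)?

layer 66 (z = 13.2 mm)

Layer 66 (z = 13.2): the cone is absent (z outside [0, 9.5]); the cube at (6.5, 5) (footprint 27.5×8.5) is included at this height (perimeter 72.00 mm); the cube at (2.5, 2) is absent (z outside [1.5, 12.5]); Combining (union): only the 27.5×8.5 cube at (6.5, 5) is present, so the union is just that shape — boundary = 72.00 mm. So its perimeter = 72.00 mm. Layer 7 (z = 1.4): the cone contributes a regular 16-gon of circumradius 10.174 (interpolated between r1=11.5 and r2=2.5 at t=0.147) (perimeter = 2·16·10.174·sin(180°/16) = 63.51 mm); the cube at (6.5, 5) is absent (z outside [8, 21]); the cube at (2.5, 2) does not reach this height (z outside [1.5, 12.5]); Taking the union: only the cone is present, so the union is just that shape — boundary = 63.51 mm. So its perimeter = 63.51 mm. Layer 66 is larger (72.00 vs 63.51 mm).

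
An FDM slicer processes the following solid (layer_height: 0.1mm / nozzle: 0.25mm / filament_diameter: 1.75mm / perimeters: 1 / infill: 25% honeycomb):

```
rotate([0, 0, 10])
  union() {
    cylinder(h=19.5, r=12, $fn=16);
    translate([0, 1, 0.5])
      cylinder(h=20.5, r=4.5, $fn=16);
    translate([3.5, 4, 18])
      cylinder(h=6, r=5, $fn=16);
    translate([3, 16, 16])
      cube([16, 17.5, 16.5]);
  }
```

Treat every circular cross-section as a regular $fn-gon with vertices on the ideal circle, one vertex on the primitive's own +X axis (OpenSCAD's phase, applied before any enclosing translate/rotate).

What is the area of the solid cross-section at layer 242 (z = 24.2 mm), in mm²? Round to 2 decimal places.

At z = 24.2 mm: the cylinder is absent (z outside [0, 19.5]); the cylinder at (0, 1) is absent (z outside [0.5, 21]); the cylinder at (3.5, 4) does not reach this height (z outside [18, 24]); the 16×17.5 cube at (3, 16) contributes its full rectangle (area 280.00 mm²); Taking the union: only the 16×17.5 cube at (3, 16) is present, so the union is just that shape — area = 280.00 mm²; (whole slice rotated 10° about Z — lengths, areas and connectivity unchanged). Overall, the cross-section is a single solid region. Net area = 280.00 mm².

280.00 mm²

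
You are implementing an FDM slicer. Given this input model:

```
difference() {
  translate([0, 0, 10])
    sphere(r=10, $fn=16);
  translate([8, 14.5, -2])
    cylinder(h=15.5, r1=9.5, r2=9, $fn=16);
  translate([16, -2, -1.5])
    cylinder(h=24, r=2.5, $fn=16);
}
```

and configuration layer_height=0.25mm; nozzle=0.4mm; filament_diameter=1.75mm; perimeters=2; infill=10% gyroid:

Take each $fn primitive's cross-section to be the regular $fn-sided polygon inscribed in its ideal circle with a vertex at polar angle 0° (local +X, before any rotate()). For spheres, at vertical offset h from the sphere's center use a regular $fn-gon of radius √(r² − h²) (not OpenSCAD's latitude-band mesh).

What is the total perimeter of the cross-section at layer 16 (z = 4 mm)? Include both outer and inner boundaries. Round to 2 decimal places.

At z = 4 mm: the r=10 sphere slices to a regular 16-gon of circumradius 8.000 (√(r²−h²) with h=6 from center) (perimeter = 2·16·8.000·sin(180°/16) = 49.94 mm); the cone at (8, 14.5) contributes a regular 16-gon of circumradius 9.306 (interpolated between r1=9.5 and r2=9 at t=0.387) (perimeter = 2·16·9.306·sin(180°/16) = 58.10 mm); the r=2.5 cylinder at (16, -2) contributes a regular 16-gon of circumradius 2.5 (perimeter = 2·16·2.500·sin(180°/16) = 15.61 mm); Subtracting the remaining from the first: starting from the r=10 sphere, the cone at (8, 14.5) partially overlaps it — only the 1.47 mm² overlap (of its 265.15 mm²) is removed, clipping the outline; the r=2.5 cylinder at (16, -2) misses the remaining region (no effect) — boundary = 49.94 mm. Overall, the cross-section is a single solid region. Total boundary length (outer) = 49.94 mm.

49.94 mm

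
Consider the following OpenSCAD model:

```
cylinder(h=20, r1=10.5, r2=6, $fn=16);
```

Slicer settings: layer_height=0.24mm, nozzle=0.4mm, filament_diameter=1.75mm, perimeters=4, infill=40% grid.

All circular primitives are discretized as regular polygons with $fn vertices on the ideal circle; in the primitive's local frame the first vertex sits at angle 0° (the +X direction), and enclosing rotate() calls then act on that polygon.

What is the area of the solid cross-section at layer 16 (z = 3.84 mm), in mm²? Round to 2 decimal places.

284.26 mm²

At z = 3.84 mm: the cone (r1=10.5→r2=6) has section circumradius 9.636 here — a regular 16-gon (area = (16/2)·9.636²·sin(360°/16) = 284.26 mm²). Overall, the cross-section is a single solid region. Net area = 284.26 mm².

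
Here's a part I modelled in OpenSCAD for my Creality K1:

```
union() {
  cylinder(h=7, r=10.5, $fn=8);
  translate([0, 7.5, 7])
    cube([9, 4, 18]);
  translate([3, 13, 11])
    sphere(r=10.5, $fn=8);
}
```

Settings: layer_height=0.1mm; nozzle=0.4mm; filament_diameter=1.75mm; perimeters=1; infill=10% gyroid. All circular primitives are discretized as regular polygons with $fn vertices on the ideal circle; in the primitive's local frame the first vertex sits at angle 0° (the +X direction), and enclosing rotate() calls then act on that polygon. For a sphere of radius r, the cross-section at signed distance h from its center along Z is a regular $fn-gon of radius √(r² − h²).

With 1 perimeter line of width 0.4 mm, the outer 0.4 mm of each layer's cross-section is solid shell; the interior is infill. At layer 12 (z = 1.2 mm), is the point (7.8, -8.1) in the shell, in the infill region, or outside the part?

At z = 1.2 mm: the cylinder: section is a regular 8-gon, circumradius r=10.5; the cube at (0, 7.5) is absent (z outside [7, 25]); the r=10.5 sphere at (3, 13) slices to a regular 8-gon of circumradius 3.770 (√(r²−h²) with h=9.8 from center); Taking the union: the regions partially overlap (shared area 0.07 mm²), so overlapping operands fuse into one piece — 1 connected region. Overall, the cross-section is a single solid region. The nearest boundary edge runs (10.50, 0.00)→(7.42, -7.42); distance from the point to it = 0.77 mm. The point is not inside any of the regions above, so it lies outside the cross-section (0.77 mm from the nearest boundary).

outside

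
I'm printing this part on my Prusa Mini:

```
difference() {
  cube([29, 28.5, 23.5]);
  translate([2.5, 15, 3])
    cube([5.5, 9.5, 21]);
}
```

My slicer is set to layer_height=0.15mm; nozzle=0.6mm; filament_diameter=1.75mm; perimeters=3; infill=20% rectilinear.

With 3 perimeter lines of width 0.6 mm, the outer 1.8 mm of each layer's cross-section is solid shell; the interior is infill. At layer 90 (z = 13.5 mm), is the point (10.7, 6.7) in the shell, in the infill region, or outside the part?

infill

At z = 13.5 mm: the cube (footprint 29×28.5) is included at this height; the cube at (2.5, 15) (footprint 5.5×9.5) is included at this height; Subtracting the remaining from the first: starting from the 29×28.5 cube, the 5.5×9.5 cube at (2.5, 15) lies wholly inside it (removes its full 52.25 mm² and its 30.00 mm outline becomes a hole wall) — 1 connected region with 1 hole. Overall, the cross-section is one region with 1 hole. The nearest boundary edge runs (29.00, 0.00)→(0.00, 0.00); distance from the point to it = 6.70 mm. The point is inside the cross-section and 6.70 mm from the nearest boundary — more than the 1.8 mm shell width (3 × 0.6), so it's in the infill interior.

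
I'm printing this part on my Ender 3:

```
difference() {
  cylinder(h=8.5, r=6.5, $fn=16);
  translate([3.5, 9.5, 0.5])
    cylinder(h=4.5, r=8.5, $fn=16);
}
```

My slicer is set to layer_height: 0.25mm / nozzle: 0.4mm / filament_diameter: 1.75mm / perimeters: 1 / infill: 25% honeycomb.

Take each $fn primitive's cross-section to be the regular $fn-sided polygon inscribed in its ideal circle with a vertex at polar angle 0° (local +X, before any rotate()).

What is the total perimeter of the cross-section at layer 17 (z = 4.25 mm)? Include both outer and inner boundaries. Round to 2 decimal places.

At z = 4.25 mm: the r=6.5 cylinder contributes a regular 16-gon of circumradius 6.5 (perimeter = 2·16·6.500·sin(180°/16) = 40.58 mm); the r=8.5 cylinder at (3.5, 9.5) contributes a regular 16-gon of circumradius 8.5 (perimeter = 2·16·8.500·sin(180°/16) = 53.06 mm); Taking the first minus the rest: starting from the r=6.5 cylinder, the r=8.5 cylinder at (3.5, 9.5) partially overlaps it — only the 34.43 mm² overlap (of its 221.19 mm²) is removed, clipping the outline — boundary = 39.51 mm. Overall, the cross-section is a single solid region. Total boundary length (outer) = 39.51 mm.

39.51 mm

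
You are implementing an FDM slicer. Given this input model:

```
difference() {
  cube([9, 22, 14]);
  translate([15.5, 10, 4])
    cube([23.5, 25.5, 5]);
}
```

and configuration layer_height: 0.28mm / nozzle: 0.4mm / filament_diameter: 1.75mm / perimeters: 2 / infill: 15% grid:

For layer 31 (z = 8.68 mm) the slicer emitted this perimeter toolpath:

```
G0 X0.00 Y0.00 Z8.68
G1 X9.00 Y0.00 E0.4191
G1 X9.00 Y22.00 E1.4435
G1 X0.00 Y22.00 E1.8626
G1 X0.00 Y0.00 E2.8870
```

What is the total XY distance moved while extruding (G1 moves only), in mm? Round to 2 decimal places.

62.00 mm

Sum the Euclidean lengths of each G1 segment: total = 62.00 mm.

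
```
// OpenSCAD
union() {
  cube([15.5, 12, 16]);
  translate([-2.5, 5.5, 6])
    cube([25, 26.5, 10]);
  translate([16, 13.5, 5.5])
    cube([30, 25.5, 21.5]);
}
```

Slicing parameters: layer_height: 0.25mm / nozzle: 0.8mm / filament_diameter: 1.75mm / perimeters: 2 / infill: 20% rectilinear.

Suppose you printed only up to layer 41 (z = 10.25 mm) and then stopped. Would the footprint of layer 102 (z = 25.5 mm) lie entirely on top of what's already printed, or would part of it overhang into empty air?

Compare the two slices. At z = 10.25: the cube is present — its section is the full 15.5×12 rectangle (area 186.00 mm²); the cube at (-2.5, 5.5) (footprint 25×26.5) is included at this height (area 662.50 mm²); the 30×25.5 cube at (16, 13.5) contributes its full rectangle (area 765.00 mm²); Taking the union: the regions partially overlap — summed areas 1613.50 mm² minus the doubly-counted overlap 221.00 mm² gives 1392.50 mm² — area = 1392.50 mm². At z = 25.5: the cube is absent (z outside [0, 16]); the cube at (-2.5, 5.5) is not intersected at this z (z outside [6, 16]); the cube at (16, 13.5) is present — its section is the full 30×25.5 rectangle (area 765.00 mm²); Taking the union: only the 30×25.5 cube at (16, 13.5) is present, so the union is just that shape — area = 765.00 mm². Checking containment: the cross-section at z = 25.5 is a subset of the cross-section at z = 10.25.

entirely on top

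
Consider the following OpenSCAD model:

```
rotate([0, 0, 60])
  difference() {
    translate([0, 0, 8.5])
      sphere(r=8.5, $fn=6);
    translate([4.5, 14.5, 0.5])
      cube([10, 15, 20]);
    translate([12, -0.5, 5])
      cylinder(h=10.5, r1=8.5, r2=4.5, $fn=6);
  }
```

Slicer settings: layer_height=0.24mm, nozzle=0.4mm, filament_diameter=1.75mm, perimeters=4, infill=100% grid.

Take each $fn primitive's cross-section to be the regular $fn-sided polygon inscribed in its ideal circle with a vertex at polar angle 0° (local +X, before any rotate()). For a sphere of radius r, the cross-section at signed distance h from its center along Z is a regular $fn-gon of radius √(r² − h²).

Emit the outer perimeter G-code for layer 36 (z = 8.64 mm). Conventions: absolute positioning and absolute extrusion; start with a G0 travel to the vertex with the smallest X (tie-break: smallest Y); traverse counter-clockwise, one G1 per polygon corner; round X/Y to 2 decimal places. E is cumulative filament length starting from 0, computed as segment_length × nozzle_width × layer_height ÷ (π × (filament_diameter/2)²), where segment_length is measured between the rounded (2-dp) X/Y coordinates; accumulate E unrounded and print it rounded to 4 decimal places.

G0 X-8.50 Y0.00 Z8.64
G1 X-4.25 Y-7.36 E0.3392
G1 X4.25 Y-7.36 E0.6785
G1 X8.50 Y0.00 E1.0177
G1 X6.20 Y3.98 E1.2011
G1 X2.88 Y3.98 E1.3337
G1 X0.93 Y7.36 E1.4894
G1 X-4.25 Y7.36 E1.6961
G1 X-8.50 Y0.00 E2.0354

At z = 8.64 mm: the sphere: section is a regular 6-gon, circumradius = √(r²−h²) = √(8.5²−0.14²) = 8.499; the 10×15 cube at (4.5, 14.5) contributes its full rectangle; the cone at (12, -0.5): at t=0.347 of its height the radius interpolates to r₁+(r₂−r₁)t = 7.113, giving a regular 6-gon of that circumradius; Subtracting the remaining from the first: starting from the r=8.5 sphere, the 10×15 cube at (4.5, 14.5) misses the remaining region (no effect); the cone at (12, -0.5) partially overlaps it — only the 11.23 mm² overlap (of its 131.46 mm²) is removed, clipping the outline — 1 connected region; (whole slice rotated 60° about Z — lengths, areas and connectivity unchanged). The outline is a single polygon with 8 vertices. Extrusion per mm of travel: 0.4 × 0.24 / (π × 0.875²) = 0.039912. Accumulating E over each segment gives final E = 2.0354.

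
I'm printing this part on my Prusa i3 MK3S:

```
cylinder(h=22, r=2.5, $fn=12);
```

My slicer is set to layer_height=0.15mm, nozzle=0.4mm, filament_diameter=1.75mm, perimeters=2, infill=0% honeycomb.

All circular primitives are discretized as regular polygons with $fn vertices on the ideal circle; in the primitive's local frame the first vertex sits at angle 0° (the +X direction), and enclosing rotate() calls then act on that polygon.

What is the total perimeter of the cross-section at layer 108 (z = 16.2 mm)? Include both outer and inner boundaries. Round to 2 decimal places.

At z = 16.2 mm: the r=2.5 cylinder gives a regular 12-gon of circumradius 2.5 (constant along its height) (perimeter = 2·12·2.500·sin(180°/12) = 15.53 mm). Overall, the cross-section is a single solid region. Total boundary length (outer) = 15.53 mm.

15.53 mm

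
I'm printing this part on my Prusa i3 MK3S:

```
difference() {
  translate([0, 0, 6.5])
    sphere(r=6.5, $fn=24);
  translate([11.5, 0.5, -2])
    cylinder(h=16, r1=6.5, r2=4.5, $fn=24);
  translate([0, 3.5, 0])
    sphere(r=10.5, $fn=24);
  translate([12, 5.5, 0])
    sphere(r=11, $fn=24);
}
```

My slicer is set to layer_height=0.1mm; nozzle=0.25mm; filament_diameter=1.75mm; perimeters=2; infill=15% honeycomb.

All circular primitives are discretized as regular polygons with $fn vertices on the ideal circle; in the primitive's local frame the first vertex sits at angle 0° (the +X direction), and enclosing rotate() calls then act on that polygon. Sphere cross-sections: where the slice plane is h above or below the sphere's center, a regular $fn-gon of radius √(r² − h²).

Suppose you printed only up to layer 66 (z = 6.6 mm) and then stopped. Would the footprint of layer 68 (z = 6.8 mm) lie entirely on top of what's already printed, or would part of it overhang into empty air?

Compare the two slices. At z = 6.6: the r=6.5 sphere slices to a regular 24-gon of circumradius 6.499 (√(r²−h²) with h=0.1 from center) (area = (24/2)·6.499²·sin(360°/24) = 131.19 mm²); the cone at (11.5, 0.5) (r1=6.5→r2=4.5) has section circumradius 5.425 here — a regular 24-gon (area = (24/2)·5.425²·sin(360°/24) = 91.41 mm²); the r=10.5 sphere at (0, 3.5) slices to a regular 24-gon of circumradius 8.166 (√(r²−h²) with h=6.6 from center) (area = (24/2)·8.166²·sin(360°/24) = 207.13 mm²); the sphere at (12, 5.5): section is a regular 24-gon, circumradius = √(r²−h²) = √(11²−6.6²) = 8.800 (area = (24/2)·8.800²·sin(360°/24) = 240.52 mm²); Subtracting the remaining from the first: starting from the r=6.5 sphere (131.19 mm²), the cone at (11.5, 0.5) partially overlaps it — only the 0.65 mm² overlap (of its 91.41 mm²) is removed, clipping the outline; the r=10.5 sphere at (0, 3.5) partially overlaps it — only the 111.98 mm² overlap (of its 207.13 mm²) is removed, clipping the outline; the r=11 sphere at (12, 5.5) misses the remaining region (no effect) — area = 18.56 mm². At z = 6.8: the r=6.5 sphere contributes a regular 24-gon of circumradius √(6.5²−0.3²) = 6.493 (area = (24/2)·6.493²·sin(360°/24) = 130.94 mm²); the cone at (11.5, 0.5) contributes a regular 24-gon of circumradius 5.400 (interpolated between r1=6.5 and r2=4.5 at t=0.550) (area = (24/2)·5.400²·sin(360°/24) = 90.57 mm²); the sphere at (0, 3.5): section is a regular 24-gon, circumradius = √(r²−h²) = √(10.5²−6.8²) = 8.001 (area = (24/2)·8.001²·sin(360°/24) = 198.80 mm²); the r=11 sphere at (12, 5.5) slices to a regular 24-gon of circumradius 8.646 (√(r²−h²) with h=6.8 from center) (area = (24/2)·8.646²·sin(360°/24) = 232.19 mm²); Subtracting the remaining from the first: starting from the r=6.5 sphere (130.94 mm²), the cone at (11.5, 0.5) partially overlaps it — only the 0.56 mm² overlap (of its 90.57 mm²) is removed, clipping the outline; the r=10.5 sphere at (0, 3.5) partially overlaps it — only the 109.53 mm² overlap (of its 198.80 mm²) is removed, clipping the outline; the r=11 sphere at (12, 5.5) misses the remaining region (no effect) — area = 20.85 mm². Checking containment: at z = 6.8 the cross-section extends beyond the z = 6.6 cross-section by about 2.40 mm².

part overhangs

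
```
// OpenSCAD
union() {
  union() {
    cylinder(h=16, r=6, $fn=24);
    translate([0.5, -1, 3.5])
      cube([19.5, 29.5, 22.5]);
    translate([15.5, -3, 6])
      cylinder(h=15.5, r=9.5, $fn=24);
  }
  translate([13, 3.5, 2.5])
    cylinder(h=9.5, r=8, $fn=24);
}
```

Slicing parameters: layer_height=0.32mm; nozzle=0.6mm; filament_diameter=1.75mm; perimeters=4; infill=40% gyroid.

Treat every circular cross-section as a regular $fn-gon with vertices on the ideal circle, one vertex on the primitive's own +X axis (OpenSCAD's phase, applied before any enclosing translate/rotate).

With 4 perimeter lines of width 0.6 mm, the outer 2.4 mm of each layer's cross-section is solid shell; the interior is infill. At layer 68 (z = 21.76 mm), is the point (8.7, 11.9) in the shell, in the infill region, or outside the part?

infill

At z = 21.76 mm: the cylinder is not intersected at this z (z outside [0, 16]); the cube at (0.5, -1) is present — its section is the full 19.5×29.5 rectangle; the cylinder at (15.5, -3) is absent (z outside [6, 21.5]); Merging all regions: only the 19.5×29.5 cube at (0.5, -1) is present, so the union is just that shape — 1 connected region; the cylinder at (13, 3.5) is absent (z outside [2.5, 12]); Taking the union: only the result so far is present, so the union is just that shape — 1 connected region. Overall, the cross-section is a single solid region. The nearest boundary edge runs (0.50, 28.50)→(0.50, -1.00); distance from the point to it = 8.20 mm. The point is inside the cross-section and 8.20 mm from the nearest boundary — more than the 2.4 mm shell width (4 × 0.6), so it's in the infill interior.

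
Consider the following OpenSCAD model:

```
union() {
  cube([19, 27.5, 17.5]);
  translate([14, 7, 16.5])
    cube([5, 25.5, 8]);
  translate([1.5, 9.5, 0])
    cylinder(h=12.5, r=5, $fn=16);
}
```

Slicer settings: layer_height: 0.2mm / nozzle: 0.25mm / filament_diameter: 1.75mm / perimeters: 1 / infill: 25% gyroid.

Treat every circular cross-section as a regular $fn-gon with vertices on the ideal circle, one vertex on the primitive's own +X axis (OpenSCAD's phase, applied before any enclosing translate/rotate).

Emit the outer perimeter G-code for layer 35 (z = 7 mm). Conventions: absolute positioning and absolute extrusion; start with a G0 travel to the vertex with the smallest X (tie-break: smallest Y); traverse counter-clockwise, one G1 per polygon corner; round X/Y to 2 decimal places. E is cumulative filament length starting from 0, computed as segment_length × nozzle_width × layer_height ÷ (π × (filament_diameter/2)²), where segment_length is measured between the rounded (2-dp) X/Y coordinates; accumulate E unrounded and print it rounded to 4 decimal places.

G0 X-3.50 Y9.50 Z7.00
G1 X-3.12 Y7.59 E0.0405
G1 X-2.04 Y5.96 E0.0811
G1 X-0.41 Y4.88 E0.1218
G1 X0.00 Y4.80 E0.1305
G1 X0.00 Y0.00 E0.2302
G1 X19.00 Y0.00 E0.6252
G1 X19.00 Y27.50 E1.1969
G1 X0.00 Y27.50 E1.5918
G1 X0.00 Y14.20 E1.8683
G1 X-0.41 Y14.12 E1.8770
G1 X-2.04 Y13.04 E1.9176
G1 X-3.12 Y11.41 E1.9583
G1 X-3.50 Y9.50 E1.9988

At z = 7 mm: the cube is present — its section is the full 19×27.5 rectangle; the cube at (14, 7) does not reach this height (z outside [16.5, 24.5]); the r=5 cylinder at (1.5, 9.5) contributes a regular 16-gon of circumradius 5; Combining (union): the regions partially overlap (shared area 52.82 mm²), so overlapping operands fuse into one piece — 1 connected region. The outline is a single polygon with 13 vertices. Extrusion per mm of travel: 0.25 × 0.2 / (π × 0.875²) = 0.020788. Accumulating E over each segment gives final E = 1.9988.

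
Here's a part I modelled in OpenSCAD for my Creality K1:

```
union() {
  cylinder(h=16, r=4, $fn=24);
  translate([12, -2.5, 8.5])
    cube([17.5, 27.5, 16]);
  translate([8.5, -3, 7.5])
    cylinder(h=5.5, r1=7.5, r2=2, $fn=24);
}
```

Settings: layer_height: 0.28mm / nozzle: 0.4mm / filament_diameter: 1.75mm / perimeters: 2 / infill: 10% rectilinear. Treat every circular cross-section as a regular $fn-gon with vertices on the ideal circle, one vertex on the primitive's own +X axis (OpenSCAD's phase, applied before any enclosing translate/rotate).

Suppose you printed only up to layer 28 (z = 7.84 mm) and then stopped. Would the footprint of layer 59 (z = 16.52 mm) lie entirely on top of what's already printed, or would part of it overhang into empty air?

part overhangs

Compare the two slices. At z = 7.84: the r=4 cylinder contributes a regular 24-gon of circumradius 4 (area = (24/2)·4.000²·sin(360°/24) = 49.69 mm²); the cube at (12, -2.5) does not reach this height (z outside [8.5, 24.5]); the cone at (8.5, -3) contributes a regular 24-gon of circumradius 7.160 (interpolated between r1=7.5 and r2=2 at t=0.062) (area = (24/2)·7.160²·sin(360°/24) = 159.22 mm²); Taking the union: the regions partially overlap — summed areas 208.92 mm² minus the doubly-counted overlap 8.69 mm² gives 200.23 mm² — area = 200.23 mm². At z = 16.52: the cylinder does not reach this height (z outside [0, 16]); the cube at (12, -2.5) (footprint 17.5×27.5) is included at this height (area 481.25 mm²); the cone at (8.5, -3) does not reach this height (z outside [7.5, 13]); Merging all regions: only the 17.5×27.5 cube at (12, -2.5) is present, so the union is just that shape — area = 481.25 mm². Checking containment: at z = 16.52 the cross-section extends beyond the z = 7.84 cross-section by about 467.13 mm².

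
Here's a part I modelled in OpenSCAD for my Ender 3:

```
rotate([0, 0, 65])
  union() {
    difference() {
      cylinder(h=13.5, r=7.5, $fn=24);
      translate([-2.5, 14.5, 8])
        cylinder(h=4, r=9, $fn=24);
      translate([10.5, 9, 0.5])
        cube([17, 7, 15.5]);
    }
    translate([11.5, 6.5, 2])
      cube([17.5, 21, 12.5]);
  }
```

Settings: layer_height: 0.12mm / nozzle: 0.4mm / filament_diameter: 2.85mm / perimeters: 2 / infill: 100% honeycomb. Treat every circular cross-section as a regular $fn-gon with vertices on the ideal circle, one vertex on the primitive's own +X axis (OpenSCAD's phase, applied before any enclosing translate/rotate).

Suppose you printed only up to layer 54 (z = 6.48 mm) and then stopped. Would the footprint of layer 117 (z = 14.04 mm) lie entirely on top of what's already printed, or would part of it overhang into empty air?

Compare the two slices. At z = 6.48: the r=7.5 cylinder contributes a regular 24-gon of circumradius 7.5 (area = (24/2)·7.500²·sin(360°/24) = 174.70 mm²); the cylinder at (-2.5, 14.5) is not intersected at this z (z outside [8, 12]); the cube at (10.5, 9) (footprint 17×7) is included at this height (area 119.00 mm²); Subtracting the remaining from the first: starting from the r=7.5 cylinder (174.70 mm²), the 17×7 cube at (10.5, 9) misses the remaining region (no effect) — area = 174.70 mm²; the 17.5×21 cube at (11.5, 6.5) contributes its full rectangle (area 367.50 mm²); Combining (union): the 2 present regions are separate (no shared area or edge), so areas and boundary lengths simply add and each stays a separate island — area = 542.20 mm²; (whole slice rotated 65° about Z — lengths, areas and connectivity unchanged). At z = 14.04: the cylinder is not intersected at this z (z outside [0, 13.5]); the cylinder at (-2.5, 14.5) is not intersected at this z (z outside [8, 12]); the cube at (10.5, 9) is present — its section is the full 17×7 rectangle (area 119.00 mm²); Taking the first minus the rest: the first operand is absent here, so nothing remains; the cube at (11.5, 6.5) (footprint 17.5×21) is included at this height (area 367.50 mm²); Merging all regions: only the 17.5×21 cube at (11.5, 6.5) is present, so the union is just that shape — area = 367.50 mm²; (whole slice rotated 65° about Z — lengths, areas and connectivity unchanged). Checking containment: the cross-section at z = 14.04 is a subset of the cross-section at z = 6.48.

entirely on top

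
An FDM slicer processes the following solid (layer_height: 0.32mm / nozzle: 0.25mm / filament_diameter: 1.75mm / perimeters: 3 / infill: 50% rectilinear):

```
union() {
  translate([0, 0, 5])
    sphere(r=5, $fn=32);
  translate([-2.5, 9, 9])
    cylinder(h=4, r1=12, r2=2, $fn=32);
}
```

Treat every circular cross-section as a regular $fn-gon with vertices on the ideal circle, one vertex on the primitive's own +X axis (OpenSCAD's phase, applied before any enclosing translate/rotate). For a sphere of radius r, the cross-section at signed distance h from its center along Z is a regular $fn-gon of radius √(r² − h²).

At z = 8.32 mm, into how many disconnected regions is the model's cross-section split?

At z = 8.32 mm: the r=5 sphere contributes a regular 32-gon of circumradius √(5²−3.32²) = 3.739; the cone at (-2.5, 9) does not reach this height (z outside [9, 13]); Taking the union: only the r=5 sphere is present, so the union is just that shape — 1 connected region. The result has 1 disconnected region.

1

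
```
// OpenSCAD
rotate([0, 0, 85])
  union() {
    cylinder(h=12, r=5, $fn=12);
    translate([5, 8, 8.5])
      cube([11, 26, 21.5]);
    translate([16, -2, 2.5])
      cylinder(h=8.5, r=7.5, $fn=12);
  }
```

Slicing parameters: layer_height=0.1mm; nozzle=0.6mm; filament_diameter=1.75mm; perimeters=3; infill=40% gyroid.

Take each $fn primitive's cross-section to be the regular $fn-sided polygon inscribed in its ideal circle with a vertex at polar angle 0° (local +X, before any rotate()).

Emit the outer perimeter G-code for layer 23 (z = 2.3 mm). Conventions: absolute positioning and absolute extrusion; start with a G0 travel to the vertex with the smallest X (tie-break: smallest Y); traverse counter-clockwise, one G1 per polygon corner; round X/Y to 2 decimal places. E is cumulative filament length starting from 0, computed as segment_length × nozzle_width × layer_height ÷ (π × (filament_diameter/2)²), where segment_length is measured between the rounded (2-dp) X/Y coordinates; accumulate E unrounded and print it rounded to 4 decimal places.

G0 X-4.98 Y0.44 Z2.30
G1 X-4.53 Y-2.11 E0.0646
G1 X-2.87 Y-4.10 E0.1292
G1 X-0.44 Y-4.98 E0.1937
G1 X2.11 Y-4.53 E0.2583
G1 X4.10 Y-2.87 E0.3229
G1 X4.98 Y-0.44 E0.3874
G1 X4.53 Y2.11 E0.4520
G1 X2.87 Y4.10 E0.5166
G1 X0.44 Y4.98 E0.5811
G1 X-2.11 Y4.53 E0.6457
G1 X-4.10 Y2.87 E0.7104
G1 X-4.98 Y0.44 E0.7748

At z = 2.3 mm: the cylinder: section is a regular 12-gon, circumradius r=5; the cube at (5, 8) does not reach this height (z outside [8.5, 30]); the cylinder at (16, -2) is not intersected at this z (z outside [2.5, 11]); Taking the union: only the r=5 cylinder is present, so the union is just that shape — 1 connected region; (whole slice rotated 85° about Z — lengths, areas and connectivity unchanged). The outline is a single polygon with 12 vertices. Extrusion per mm of travel: 0.6 × 0.1 / (π × 0.875²) = 0.024945. Accumulating E over each segment gives final E = 0.7748.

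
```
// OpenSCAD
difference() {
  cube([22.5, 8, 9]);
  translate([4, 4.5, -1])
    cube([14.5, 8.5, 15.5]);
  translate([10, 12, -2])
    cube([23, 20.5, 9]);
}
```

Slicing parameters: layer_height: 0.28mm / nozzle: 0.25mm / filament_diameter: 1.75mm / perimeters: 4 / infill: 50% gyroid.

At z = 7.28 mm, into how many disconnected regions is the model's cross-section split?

At z = 7.28 mm: the 22.5×8 cube contributes its full rectangle; the 14.5×8.5 cube at (4, 4.5) contributes its full rectangle; the cube at (10, 12) is not intersected at this z (z outside [-2, 7]); After the difference (first − rest): starting from the 22.5×8 cube, the 14.5×8.5 cube at (4, 4.5) partially overlaps it — only the 50.75 mm² overlap (of its 123.25 mm²) is removed, clipping the outline — 1 connected region. The result has 1 disconnected region.

1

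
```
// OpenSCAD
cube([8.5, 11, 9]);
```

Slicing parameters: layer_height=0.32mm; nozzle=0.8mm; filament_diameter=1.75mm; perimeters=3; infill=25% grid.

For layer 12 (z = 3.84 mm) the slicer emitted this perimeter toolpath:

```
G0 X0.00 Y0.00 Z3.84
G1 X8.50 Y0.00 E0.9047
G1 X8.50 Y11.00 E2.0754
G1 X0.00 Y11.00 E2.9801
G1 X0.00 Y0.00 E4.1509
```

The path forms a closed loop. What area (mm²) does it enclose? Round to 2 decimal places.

Apply the shoelace formula to the sequence of (X, Y) vertices; enclosed area = 93.50 mm².

93.50 mm²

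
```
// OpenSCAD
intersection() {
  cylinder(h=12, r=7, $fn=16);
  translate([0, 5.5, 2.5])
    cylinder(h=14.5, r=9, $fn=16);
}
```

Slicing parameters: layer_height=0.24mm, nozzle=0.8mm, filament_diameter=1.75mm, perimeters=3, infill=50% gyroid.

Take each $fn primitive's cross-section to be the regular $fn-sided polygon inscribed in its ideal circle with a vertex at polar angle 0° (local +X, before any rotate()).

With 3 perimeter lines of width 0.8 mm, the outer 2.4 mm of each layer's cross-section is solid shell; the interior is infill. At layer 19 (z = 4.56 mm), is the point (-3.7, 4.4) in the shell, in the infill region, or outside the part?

shell

At z = 4.56 mm: the r=7 cylinder contributes a regular 16-gon of circumradius 7; the r=9 cylinder at (0, 5.5) contributes a regular 16-gon of circumradius 9; Keeping only the common overlap: the r=9 cylinder at (0, 5.5) partially overlaps the r=7 cylinder; clipping to the common part keeps 107.99 mm² — 1 connected region. Overall, the cross-section is a single solid region. The nearest boundary edge runs (-4.95, 4.95)→(-2.68, 6.47); distance from the point to it = 1.15 mm. The point is inside the cross-section, 1.15 mm from the nearest boundary — within the 2.4 mm shell band (3 × 0.8).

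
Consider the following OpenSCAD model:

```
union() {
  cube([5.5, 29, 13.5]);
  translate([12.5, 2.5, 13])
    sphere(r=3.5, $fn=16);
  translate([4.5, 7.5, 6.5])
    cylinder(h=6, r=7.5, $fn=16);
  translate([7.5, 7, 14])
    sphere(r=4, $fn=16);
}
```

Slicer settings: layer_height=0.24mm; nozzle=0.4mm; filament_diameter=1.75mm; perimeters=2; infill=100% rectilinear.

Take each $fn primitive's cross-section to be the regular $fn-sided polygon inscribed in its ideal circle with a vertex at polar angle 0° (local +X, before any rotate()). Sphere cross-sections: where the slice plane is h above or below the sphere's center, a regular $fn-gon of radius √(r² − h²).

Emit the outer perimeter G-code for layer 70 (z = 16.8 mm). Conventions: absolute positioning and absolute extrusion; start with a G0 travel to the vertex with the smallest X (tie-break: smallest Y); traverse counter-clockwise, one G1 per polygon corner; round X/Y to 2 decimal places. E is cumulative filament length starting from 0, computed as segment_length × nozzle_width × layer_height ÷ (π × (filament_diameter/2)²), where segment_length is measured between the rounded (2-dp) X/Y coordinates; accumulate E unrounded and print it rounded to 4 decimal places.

G0 X4.64 Y7.00 Z16.80
G1 X4.86 Y5.91 E0.0444
G1 X5.48 Y4.98 E0.0890
G1 X6.41 Y4.36 E0.1336
G1 X7.50 Y4.14 E0.1780
G1 X8.59 Y4.36 E0.2224
G1 X9.52 Y4.98 E0.2670
G1 X10.14 Y5.91 E0.3116
G1 X10.36 Y7.00 E0.3560
G1 X10.14 Y8.09 E0.4004
G1 X9.52 Y9.02 E0.4450
G1 X8.59 Y9.64 E0.4896
G1 X7.50 Y9.86 E0.5340
G1 X6.41 Y9.64 E0.5783
G1 X5.48 Y9.02 E0.6229
G1 X4.86 Y8.09 E0.6676
G1 X4.64 Y7.00 E0.7119

At z = 16.8 mm: the cube is not intersected at this z (z outside [0, 13.5]); the sphere at (12.5, 2.5) is not intersected at this z (|z−center|=3.800 > r=3.5); the cylinder at (4.5, 7.5) does not reach this height (z outside [6.5, 12.5]); the sphere at (7.5, 7): section is a regular 16-gon, circumradius = √(r²−h²) = √(4²−2.8²) = 2.857; Merging all regions: only the r=4 sphere at (7.5, 7) is present, so the union is just that shape — 1 connected region. The outline is a single polygon with 16 vertices. Extrusion per mm of travel: 0.4 × 0.24 / (π × 0.875²) = 0.039912. Accumulating E over each segment gives final E = 0.7119.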